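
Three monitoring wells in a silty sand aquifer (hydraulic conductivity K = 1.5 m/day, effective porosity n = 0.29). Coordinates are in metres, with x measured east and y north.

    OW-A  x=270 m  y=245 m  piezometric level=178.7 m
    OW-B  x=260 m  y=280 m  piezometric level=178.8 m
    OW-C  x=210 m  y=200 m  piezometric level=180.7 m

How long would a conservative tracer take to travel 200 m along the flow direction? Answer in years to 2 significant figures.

3.6 years

Differences from OW-A: to OW-B (Δx, Δy, Δh) = (-10, 35, +0.1); to OW-C = (-60, -45, +2.0).
Determinant of the coordinate differences = (-10)·(-45) − (-60)·35 = 2550.
∂h/∂x = [(+0.1)·(-45) − (+2.0)·35] / 2550 = -0.02922
∂h/∂y = [(-10)·(+2.0) − (-60)·(+0.1)] / 2550 = -0.005490
|∇h| = √(-0.02922² + -0.005490²) = 0.02973
Seepage velocity v = K·i/n = 1.5 × 0.02973 / 0.29 = 0.1538 m/day.
t = 200 / 0.1538 = 1300 days = 3.56 years.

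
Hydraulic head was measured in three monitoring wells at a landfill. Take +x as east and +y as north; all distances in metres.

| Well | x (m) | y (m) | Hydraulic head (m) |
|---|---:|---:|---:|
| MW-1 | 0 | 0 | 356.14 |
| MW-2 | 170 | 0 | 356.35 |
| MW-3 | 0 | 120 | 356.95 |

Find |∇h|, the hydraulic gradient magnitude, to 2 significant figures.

0.0069

∂h/∂x = (356.35 − 356.14) / (170 − 0) = +0.001235
∂h/∂y = (356.95 − 356.14) / (120 − 0) = +0.006750
|∇h| = √(0.001235² + 0.006750²) = 0.006862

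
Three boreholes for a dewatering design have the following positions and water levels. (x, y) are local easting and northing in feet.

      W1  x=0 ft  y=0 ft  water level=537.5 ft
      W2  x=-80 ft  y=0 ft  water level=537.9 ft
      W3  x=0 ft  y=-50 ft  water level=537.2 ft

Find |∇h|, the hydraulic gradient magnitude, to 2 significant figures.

∂h/∂x = (537.9 − 537.5) / (-80 − 0) = -0.005000
∂h/∂y = (537.2 − 537.5) / (-50 − 0) = +0.006000
|∇h| = √(-0.005000² + 0.006000²) = 0.00781

0.0078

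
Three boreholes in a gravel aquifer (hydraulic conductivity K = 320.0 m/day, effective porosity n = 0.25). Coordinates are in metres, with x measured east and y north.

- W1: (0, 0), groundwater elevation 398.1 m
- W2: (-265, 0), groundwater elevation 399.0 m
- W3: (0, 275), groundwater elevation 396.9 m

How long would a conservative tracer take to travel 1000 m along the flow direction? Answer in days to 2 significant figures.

140 days

∂h/∂x = (399.0 − 398.1) / (-265 − 0) = -0.003396
∂h/∂y = (396.9 − 398.1) / (275 − 0) = -0.004364
|∇h| = √(-0.003396² + -0.004364²) = 0.00553
Seepage velocity v = K·i/n = 320.0 × 0.00553 / 0.25 = 7.078 m/day.
t = 1000 / 7.078 = 141.3 days.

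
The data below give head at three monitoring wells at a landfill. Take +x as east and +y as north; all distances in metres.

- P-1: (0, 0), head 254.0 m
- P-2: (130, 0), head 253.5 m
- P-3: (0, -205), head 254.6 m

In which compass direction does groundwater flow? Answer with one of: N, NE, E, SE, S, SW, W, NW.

NE

∂h/∂x = (253.5 − 254.0) / (130 − 0) = -0.003846
∂h/∂y = (254.6 − 254.0) / (-205 − 0) = -0.002927
Flow = −∇h = (+0.003846 east, +0.002927 north), which points northeast.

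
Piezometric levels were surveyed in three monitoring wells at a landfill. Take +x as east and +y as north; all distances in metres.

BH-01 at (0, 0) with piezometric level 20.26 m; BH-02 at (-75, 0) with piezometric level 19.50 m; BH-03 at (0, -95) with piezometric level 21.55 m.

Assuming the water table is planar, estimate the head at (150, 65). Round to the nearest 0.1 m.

20.9 m

∂h/∂x = (19.50 − 20.26) / (-75 − 0) = +0.01013
∂h/∂y = (21.55 − 20.26) / (-95 − 0) = -0.01358
h(150, 65) = 20.26 + (+0.01013)·(150) + (-0.01358)·(65) = 20.26 +1.520 -0.883 = 20.897 m.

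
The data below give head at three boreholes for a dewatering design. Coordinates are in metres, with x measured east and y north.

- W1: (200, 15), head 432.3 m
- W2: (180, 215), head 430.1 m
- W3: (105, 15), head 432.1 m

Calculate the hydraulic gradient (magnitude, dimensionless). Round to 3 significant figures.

Taking W1 as reference: W2−W1 = (-20, 200, -2.2); W3−W1 = (-95, 0, -0.2).
Determinant of the coordinate differences = (-20)·0 − (-95)·200 = 19000.
∂h/∂x = [(-2.2)·0 − (-0.2)·200] / 19000 = +0.002105
∂h/∂y = [(-20)·(-0.2) − (-95)·(-2.2)] / 19000 = -0.01079
|∇h| = √(0.002105² + -0.01079²) = 0.01099

0.0110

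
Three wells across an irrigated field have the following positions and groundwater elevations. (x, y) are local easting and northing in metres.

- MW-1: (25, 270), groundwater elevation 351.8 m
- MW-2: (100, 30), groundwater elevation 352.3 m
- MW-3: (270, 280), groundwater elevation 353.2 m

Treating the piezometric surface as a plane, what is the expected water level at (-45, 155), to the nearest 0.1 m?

Differences from MW-1: to MW-2 (Δx, Δy, Δh) = (75, -240, +0.5); to MW-3 = (245, 10, +1.4).
Solve a·Δx + b·Δy = Δh: det = 75·10 − 245·(-240) = 59550.
∂h/∂x = [(+0.5)·10 − (+1.4)·(-240)] / 59550 = +0.005726
∂h/∂y = [75·(+1.4) − 245·(+0.5)] / 59550 = -0.0002939
h(-45, 155) = 351.8 + (+0.005726)·(-70) + (-0.0002939)·(-115) = 351.8 -0.401 +0.034 = 351.433 m.

351.4 m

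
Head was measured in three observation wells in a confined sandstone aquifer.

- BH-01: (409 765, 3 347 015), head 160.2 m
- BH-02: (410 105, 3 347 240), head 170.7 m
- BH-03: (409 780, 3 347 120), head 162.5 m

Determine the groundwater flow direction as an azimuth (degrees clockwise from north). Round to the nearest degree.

223°

Taking BH-01 as reference: BH-02−BH-01 = (340, 225, +10.5); BH-03−BH-01 = (15, 105, +2.3).
Solve a·Δx + b·Δy = Δh: det = 340·105 − 15·225 = 32325.
∂h/∂x = [(+10.5)·105 − (+2.3)·225] / 32325 = +0.01810
∂h/∂y = [340·(+2.3) − 15·(+10.5)] / 32325 = +0.01932
Flow direction (−∇h) has components (-0.01810 E, -0.01932 N).
Azimuth = atan2(E, N) = atan2(-0.01810, -0.01932) = 223.1° ≈ 223°.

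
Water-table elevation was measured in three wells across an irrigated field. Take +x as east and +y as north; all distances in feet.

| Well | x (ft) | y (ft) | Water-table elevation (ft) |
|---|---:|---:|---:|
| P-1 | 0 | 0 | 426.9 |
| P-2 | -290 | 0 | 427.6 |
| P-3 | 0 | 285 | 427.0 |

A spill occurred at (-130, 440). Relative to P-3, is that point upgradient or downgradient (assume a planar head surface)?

∂h/∂x = (427.6 − 426.9) / (-290 − 0) = -0.002414
∂h/∂y = (427.0 − 426.9) / (285 − 0) = +0.0003509
Head at (-130, 440) = 426.9 + (-0.002414)·(-130) + (+0.0003509)·(440) = 427.37 ft.
That is higher than the 427.0 ft at P-3, so the point is upgradient.

upgradient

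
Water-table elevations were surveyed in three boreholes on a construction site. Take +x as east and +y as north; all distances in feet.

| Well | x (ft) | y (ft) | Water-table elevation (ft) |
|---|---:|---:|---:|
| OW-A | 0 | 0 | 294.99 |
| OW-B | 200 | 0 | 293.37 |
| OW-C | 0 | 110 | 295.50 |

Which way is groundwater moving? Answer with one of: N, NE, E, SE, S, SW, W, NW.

SE

∂h/∂x = (293.37 − 294.99) / (200 − 0) = -0.008100
∂h/∂y = (295.50 − 294.99) / (110 − 0) = +0.004636
Flow = −∇h = (+0.008100 east, -0.004636 north), which points southeast.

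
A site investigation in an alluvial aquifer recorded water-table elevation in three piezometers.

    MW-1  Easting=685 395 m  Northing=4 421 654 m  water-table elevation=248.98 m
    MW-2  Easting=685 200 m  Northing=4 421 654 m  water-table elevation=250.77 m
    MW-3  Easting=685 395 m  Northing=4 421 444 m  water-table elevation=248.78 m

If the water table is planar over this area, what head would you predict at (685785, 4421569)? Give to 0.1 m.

∂h/∂x = (250.77 − 248.98) / (685200 − 685395) = -0.009179
∂h/∂y = (248.78 − 248.98) / (4421444 − 4421654) = +0.0009524
h(685785, 4421569) = 248.98 + (-0.009179)·(390) + (+0.0009524)·(-85) = 248.98 -3.580 -0.081 = 245.319 m.

245.3 m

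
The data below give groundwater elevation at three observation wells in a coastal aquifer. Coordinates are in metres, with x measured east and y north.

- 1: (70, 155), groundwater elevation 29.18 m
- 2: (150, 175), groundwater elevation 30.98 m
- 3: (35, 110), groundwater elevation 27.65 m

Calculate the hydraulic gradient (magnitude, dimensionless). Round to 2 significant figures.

0.027

Three-point gradient (reference 1): Δ to 2 = (80, 20, +1.80), Δ to 3 = (-35, -45, -1.53).
∂h/∂x = +0.01738, ∂h/∂y = +0.02048 (det = -2900).
|∇h| = √(0.01738² + 0.02048²) = 0.02686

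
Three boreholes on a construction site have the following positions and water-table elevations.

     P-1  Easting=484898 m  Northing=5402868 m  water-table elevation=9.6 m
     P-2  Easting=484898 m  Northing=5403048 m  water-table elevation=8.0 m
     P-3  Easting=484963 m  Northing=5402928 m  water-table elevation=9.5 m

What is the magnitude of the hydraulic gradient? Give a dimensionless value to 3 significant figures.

0.0111

Three-point gradient (reference P-1): Δ to P-2 = (0, 180, -1.6), Δ to P-3 = (65, 60, -0.1).
∂h/∂x = +0.006667, ∂h/∂y = -0.008889 (det = -11700).
|∇h| = √(0.006667² + -0.008889²) = 0.01111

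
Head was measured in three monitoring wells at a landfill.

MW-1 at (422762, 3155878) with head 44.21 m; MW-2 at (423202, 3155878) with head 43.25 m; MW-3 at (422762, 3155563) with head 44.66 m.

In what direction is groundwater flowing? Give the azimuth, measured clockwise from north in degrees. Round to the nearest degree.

∂h/∂x = (43.25 − 44.21) / (423202 − 422762) = -0.002182
∂h/∂y = (44.66 − 44.21) / (3155563 − 3155878) = -0.001429
Flow direction (−∇h) has components (+0.002182 E, +0.001429 N).
Azimuth = atan2(E, N) = atan2(+0.002182, +0.001429) = 56.8° ≈ 057°.

057°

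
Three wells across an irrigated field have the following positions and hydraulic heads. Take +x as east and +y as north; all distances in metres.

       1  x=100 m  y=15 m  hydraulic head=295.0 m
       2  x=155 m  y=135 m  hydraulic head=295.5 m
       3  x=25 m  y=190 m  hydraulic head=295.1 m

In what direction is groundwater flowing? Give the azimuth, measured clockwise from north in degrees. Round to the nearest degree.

240°

Three-point gradient (reference 1): Δ to 2 = (55, 120, +0.5), Δ to 3 = (-75, 175, +0.1).
∂h/∂x = +0.004054, ∂h/∂y = +0.002309 (det = 18625).
Flow direction (−∇h) has components (-0.004054 E, -0.002309 N).
Azimuth = atan2(E, N) = atan2(-0.004054, -0.002309) = 240.3° ≈ 240°.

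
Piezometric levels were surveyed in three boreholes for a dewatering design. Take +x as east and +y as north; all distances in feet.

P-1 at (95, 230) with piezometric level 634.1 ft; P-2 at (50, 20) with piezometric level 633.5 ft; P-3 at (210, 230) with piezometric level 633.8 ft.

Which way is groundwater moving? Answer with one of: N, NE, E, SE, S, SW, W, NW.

SE

Three-point gradient (reference P-1): Δ to P-2 = (-45, -210, -0.6), Δ to P-3 = (115, 0, -0.3).
∂h/∂x = -0.002609, ∂h/∂y = +0.003416 (det = 24150).
Flow = −∇h = (+0.002609 east, -0.003416 north), which points southeast.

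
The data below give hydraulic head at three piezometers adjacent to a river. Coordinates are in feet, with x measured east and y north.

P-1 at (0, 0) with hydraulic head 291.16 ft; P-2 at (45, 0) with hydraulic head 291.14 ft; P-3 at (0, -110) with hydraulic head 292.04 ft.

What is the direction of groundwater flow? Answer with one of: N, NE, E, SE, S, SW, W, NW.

N

∂h/∂x = (291.14 − 291.16) / (45 − 0) = -0.0004444
∂h/∂y = (292.04 − 291.16) / (-110 − 0) = -0.008000
Flow = −∇h = (+0.0004444 east, +0.008000 north), which points north.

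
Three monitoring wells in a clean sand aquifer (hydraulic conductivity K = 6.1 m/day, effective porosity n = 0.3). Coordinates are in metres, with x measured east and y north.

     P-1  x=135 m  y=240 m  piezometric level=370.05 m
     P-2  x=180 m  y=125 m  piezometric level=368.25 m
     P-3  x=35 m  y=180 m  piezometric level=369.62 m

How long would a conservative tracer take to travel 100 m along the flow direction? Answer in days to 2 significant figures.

340 days

Differences from P-1: to P-2 (Δx, Δy, Δh) = (45, -115, -1.80); to P-3 = (-100, -60, -0.43).
Solve a·Δx + b·Δy = Δh: det = 45·(-60) − (-100)·(-115) = -14200.
∂h/∂x = [(-1.80)·(-60) − (-0.43)·(-115)] / -14200 = -0.004123
∂h/∂y = [45·(-0.43) − (-100)·(-1.80)] / -14200 = +0.01404
|∇h| = √(-0.004123² + 0.01404²) = 0.01463
Seepage velocity v = K·i/n = 6.1 × 0.01463 / 0.3 = 0.2975 m/day.
t = 100 / 0.2975 = 336.1 days.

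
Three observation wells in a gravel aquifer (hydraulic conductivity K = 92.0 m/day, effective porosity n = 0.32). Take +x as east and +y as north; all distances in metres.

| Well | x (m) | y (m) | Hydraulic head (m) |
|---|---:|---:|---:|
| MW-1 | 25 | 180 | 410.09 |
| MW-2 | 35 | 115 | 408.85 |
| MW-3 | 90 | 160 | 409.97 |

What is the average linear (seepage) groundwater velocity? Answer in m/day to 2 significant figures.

Taking MW-1 as reference: MW-2−MW-1 = (10, -65, -1.24); MW-3−MW-1 = (65, -20, -0.12).
Determinant of the coordinate differences = 10·(-20) − 65·(-65) = 4025.
∂h/∂x = [(-1.24)·(-20) − (-0.12)·(-65)] / 4025 = +0.004224
∂h/∂y = [10·(-0.12) − 65·(-1.24)] / 4025 = +0.01973
|∇h| = √(0.004224² + 0.01973²) = 0.02018
Seepage velocity v = K·i/n = 92.0 × 0.02018 / 0.32 = 5.802 m/day.

5.8 m/day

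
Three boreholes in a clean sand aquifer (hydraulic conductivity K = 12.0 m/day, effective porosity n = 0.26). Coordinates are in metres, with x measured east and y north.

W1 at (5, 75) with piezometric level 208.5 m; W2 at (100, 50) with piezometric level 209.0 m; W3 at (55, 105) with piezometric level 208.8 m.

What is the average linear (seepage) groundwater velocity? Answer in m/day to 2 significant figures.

0.26 m/day

Taking W1 as reference: W2−W1 = (95, -25, +0.5); W3−W1 = (50, 30, +0.3).
Determinant of the coordinate differences = 95·30 − 50·(-25) = 4100.
∂h/∂x = [(+0.5)·30 − (+0.3)·(-25)] / 4100 = +0.005488
∂h/∂y = [95·(+0.3) − 50·(+0.5)] / 4100 = +0.0008537
|∇h| = √(0.005488² + 0.0008537²) = 0.005554
Seepage velocity v = K·i/n = 12.0 × 0.005554 / 0.26 = 0.2563 m/day.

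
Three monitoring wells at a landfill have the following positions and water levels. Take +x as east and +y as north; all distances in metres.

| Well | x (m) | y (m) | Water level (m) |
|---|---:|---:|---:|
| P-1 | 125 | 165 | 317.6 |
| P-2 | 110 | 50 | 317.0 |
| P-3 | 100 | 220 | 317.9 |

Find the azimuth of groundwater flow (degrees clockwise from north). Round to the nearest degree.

Differences from P-1: to P-2 (Δx, Δy, Δh) = (-15, -115, -0.6); to P-3 = (-25, 55, +0.3).
Solve a·Δx + b·Δy = Δh: det = (-15)·55 − (-25)·(-115) = -3700.
∂h/∂x = [(-0.6)·55 − (+0.3)·(-115)] / -3700 = -0.0004054
∂h/∂y = [(-15)·(+0.3) − (-25)·(-0.6)] / -3700 = +0.005270
Flow direction (−∇h) has components (+0.0004054 E, -0.005270 N).
Azimuth = atan2(E, N) = atan2(+0.0004054, -0.005270) = 175.6° ≈ 176°.

176°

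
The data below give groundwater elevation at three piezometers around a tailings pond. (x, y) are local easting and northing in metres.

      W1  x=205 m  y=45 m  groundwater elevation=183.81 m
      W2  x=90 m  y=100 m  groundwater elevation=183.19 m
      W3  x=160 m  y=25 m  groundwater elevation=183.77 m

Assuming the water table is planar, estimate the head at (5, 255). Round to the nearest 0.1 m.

Differences from W1: to W2 (Δx, Δy, Δh) = (-115, 55, -0.62); to W3 = (-45, -20, -0.04).
Determinant of the coordinate differences = (-115)·(-20) − (-45)·55 = 4775.
∂h/∂x = [(-0.62)·(-20) − (-0.04)·55] / 4775 = +0.003058
∂h/∂y = [(-115)·(-0.04) − (-45)·(-0.62)] / 4775 = -0.004880
h(5, 255) = 183.81 + (+0.003058)·(-200) + (-0.004880)·(210) = 183.81 -0.612 -1.025 = 182.174 m.

182.2 m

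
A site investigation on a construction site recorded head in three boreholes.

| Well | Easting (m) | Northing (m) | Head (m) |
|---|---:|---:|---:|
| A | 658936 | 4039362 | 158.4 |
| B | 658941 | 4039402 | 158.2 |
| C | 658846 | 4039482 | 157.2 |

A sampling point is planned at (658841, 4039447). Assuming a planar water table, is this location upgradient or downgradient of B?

Taking A as reference: B−A = (5, 40, -0.2); C−A = (-90, 120, -1.2).
Determinant of the coordinate differences = 5·120 − (-90)·40 = 4200.
∂h/∂x = [(-0.2)·120 − (-1.2)·40] / 4200 = +0.005714
∂h/∂y = [5·(-1.2) − (-90)·(-0.2)] / 4200 = -0.005714
Head at (658841, 4039447) = 158.4 + (+0.005714)·(-95) + (-0.005714)·(85) = 157.37 m.
That is lower than the 158.2 m at B, so the point is downgradient.

downgradient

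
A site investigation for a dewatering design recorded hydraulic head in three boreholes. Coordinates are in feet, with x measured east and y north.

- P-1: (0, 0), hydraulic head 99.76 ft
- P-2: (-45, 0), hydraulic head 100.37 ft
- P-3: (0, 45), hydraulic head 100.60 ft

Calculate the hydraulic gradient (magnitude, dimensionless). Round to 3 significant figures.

∂h/∂x = (100.37 − 99.76) / (-45 − 0) = -0.01356
∂h/∂y = (100.60 − 99.76) / (45 − 0) = +0.01867
|∇h| = √(-0.01356² + 0.01867²) = 0.02307

0.0231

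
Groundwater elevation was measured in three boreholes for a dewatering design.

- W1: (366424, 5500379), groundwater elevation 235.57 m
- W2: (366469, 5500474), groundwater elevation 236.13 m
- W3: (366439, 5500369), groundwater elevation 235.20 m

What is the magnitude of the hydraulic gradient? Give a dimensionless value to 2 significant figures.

0.021

Taking W1 as reference: W2−W1 = (45, 95, +0.56); W3−W1 = (15, -10, -0.37).
Determinant of the coordinate differences = 45·(-10) − 15·95 = -1875.
∂h/∂x = [(+0.56)·(-10) − (-0.37)·95] / -1875 = -0.01576
∂h/∂y = [45·(-0.37) − 15·(+0.56)] / -1875 = +0.01336
|∇h| = √(-0.01576² + 0.01336²) = 0.02066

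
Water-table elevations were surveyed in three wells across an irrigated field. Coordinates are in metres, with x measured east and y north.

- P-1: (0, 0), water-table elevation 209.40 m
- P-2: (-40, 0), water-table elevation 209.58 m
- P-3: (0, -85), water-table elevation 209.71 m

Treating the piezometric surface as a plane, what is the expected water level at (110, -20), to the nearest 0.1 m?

209.0 m

∂h/∂x = (209.58 − 209.40) / (-40 − 0) = -0.004500
∂h/∂y = (209.71 − 209.40) / (-85 − 0) = -0.003647
h(110, -20) = 209.40 + (-0.004500)·(110) + (-0.003647)·(-20) = 209.40 -0.495 +0.073 = 208.978 m.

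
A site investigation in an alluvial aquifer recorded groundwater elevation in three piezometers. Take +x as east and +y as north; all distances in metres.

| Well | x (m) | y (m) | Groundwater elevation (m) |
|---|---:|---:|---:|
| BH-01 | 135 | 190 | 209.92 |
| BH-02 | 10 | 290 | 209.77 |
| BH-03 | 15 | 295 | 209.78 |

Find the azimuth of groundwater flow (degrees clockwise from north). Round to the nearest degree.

Taking BH-01 as reference: BH-02−BH-01 = (-125, 100, -0.15); BH-03−BH-01 = (-120, 105, -0.14).
Determinant of the coordinate differences = (-125)·105 − (-120)·100 = -1125.
∂h/∂x = [(-0.15)·105 − (-0.14)·100] / -1125 = +0.001556
∂h/∂y = [(-125)·(-0.14) − (-120)·(-0.15)] / -1125 = +0.0004444
Flow direction (−∇h) has components (-0.001556 E, -0.0004444 N).
Azimuth = atan2(E, N) = atan2(-0.001556, -0.0004444) = 254.1° ≈ 254°.

254°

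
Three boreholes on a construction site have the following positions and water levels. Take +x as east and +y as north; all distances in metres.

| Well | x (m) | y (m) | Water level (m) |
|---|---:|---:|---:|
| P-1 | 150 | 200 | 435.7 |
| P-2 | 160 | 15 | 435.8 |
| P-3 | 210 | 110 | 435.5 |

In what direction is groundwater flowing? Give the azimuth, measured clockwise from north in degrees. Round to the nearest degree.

080°

Three-point gradient (reference P-1): Δ to P-2 = (10, -185, +0.1), Δ to P-3 = (60, -90, -0.2).
∂h/∂x = -0.004510, ∂h/∂y = -0.0007843 (det = 10200).
Flow direction (−∇h) has components (+0.004510 E, +0.0007843 N).
Azimuth = atan2(E, N) = atan2(+0.004510, +0.0007843) = 80.1° ≈ 080°.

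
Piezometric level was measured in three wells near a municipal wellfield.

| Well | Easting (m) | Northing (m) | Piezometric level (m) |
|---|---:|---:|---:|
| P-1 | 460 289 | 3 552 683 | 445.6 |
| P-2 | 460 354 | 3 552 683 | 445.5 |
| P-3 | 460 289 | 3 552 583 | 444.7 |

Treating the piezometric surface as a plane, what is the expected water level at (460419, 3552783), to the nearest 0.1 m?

446.3 m

∂h/∂x = (445.5 − 445.6) / (460354 − 460289) = -0.001538
∂h/∂y = (444.7 − 445.6) / (3552583 − 3552683) = +0.009000
h(460419, 3552783) = 445.6 + (-0.001538)·(130) + (+0.009000)·(100) = 445.6 -0.200 +0.900 = 446.300 m.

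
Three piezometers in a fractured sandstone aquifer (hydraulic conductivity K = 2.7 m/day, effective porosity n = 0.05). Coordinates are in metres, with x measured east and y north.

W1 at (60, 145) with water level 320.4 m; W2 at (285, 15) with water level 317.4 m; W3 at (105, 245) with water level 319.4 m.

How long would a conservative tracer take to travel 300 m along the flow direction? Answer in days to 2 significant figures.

Differences from W1: to W2 (Δx, Δy, Δh) = (225, -130, -3.0); to W3 = (45, 100, -1.0).
Solve a·Δx + b·Δy = Δh: det = 225·100 − 45·(-130) = 28350.
∂h/∂x = [(-3.0)·100 − (-1.0)·(-130)] / 28350 = -0.01517
∂h/∂y = [225·(-1.0) − 45·(-3.0)] / 28350 = -0.003175
|∇h| = √(-0.01517² + -0.003175²) = 0.0155
Seepage velocity v = K·i/n = 2.7 × 0.0155 / 0.05 = 0.837 m/day.
t = 300 / 0.837 = 358.4 days.

360 days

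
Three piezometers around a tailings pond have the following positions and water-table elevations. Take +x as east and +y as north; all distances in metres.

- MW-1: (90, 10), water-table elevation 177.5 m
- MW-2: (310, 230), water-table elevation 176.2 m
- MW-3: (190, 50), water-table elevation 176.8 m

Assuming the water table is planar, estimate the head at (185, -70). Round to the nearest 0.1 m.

176.6 m

Three-point gradient (reference MW-1): Δ to MW-2 = (220, 220, -1.3), Δ to MW-3 = (100, 40, -0.7).
∂h/∂x = -0.007727, ∂h/∂y = +0.001818 (det = -13200).
h(185, -70) = 177.5 + (-0.007727)·(95) + (+0.001818)·(-80) = 177.5 -0.734 -0.145 = 176.620 m.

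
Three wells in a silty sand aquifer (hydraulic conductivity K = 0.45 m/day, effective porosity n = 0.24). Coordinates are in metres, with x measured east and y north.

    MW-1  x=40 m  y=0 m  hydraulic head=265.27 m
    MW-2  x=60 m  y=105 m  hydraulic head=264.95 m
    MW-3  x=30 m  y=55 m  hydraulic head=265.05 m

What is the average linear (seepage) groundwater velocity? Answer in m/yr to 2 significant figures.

3.0 m/yr

Differences from MW-1: to MW-2 (Δx, Δy, Δh) = (20, 105, -0.32); to MW-3 = (-10, 55, -0.22).
Determinant of the coordinate differences = 20·55 − (-10)·105 = 2150.
∂h/∂x = [(-0.32)·55 − (-0.22)·105] / 2150 = +0.002558
∂h/∂y = [20·(-0.22) − (-10)·(-0.32)] / 2150 = -0.003535
|∇h| = √(0.002558² + -0.003535²) = 0.004363
Seepage velocity v = K·i/n = 0.45 × 0.004363 / 0.24 = 0.008181 m/day = 2.988 m/yr.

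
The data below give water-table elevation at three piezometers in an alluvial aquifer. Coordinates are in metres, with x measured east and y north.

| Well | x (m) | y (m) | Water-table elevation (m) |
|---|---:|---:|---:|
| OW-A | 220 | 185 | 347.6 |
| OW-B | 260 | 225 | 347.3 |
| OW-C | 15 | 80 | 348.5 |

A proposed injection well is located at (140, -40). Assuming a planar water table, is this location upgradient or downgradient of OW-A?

upgradient

Three-point gradient (reference OW-A): Δ to OW-B = (40, 40, -0.3), Δ to OW-C = (-205, -105, +0.9).
∂h/∂x = -0.001125, ∂h/∂y = -0.006375 (det = 4000).
Head at (140, -40) = 347.6 + (-0.001125)·(-80) + (-0.006375)·(-225) = 349.12 m.
That is higher than the 347.6 m at OW-A, so the point is upgradient.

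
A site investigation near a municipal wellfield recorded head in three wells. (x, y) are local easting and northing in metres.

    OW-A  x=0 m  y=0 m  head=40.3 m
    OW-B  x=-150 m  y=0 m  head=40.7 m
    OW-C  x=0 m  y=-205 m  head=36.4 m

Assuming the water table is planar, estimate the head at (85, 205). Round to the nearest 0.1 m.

∂h/∂x = (40.7 − 40.3) / (-150 − 0) = -0.002667
∂h/∂y = (36.4 − 40.3) / (-205 − 0) = +0.01902
h(85, 205) = 40.3 + (-0.002667)·(85) + (+0.01902)·(205) = 40.3 -0.227 +3.900 = 43.973 m.

44.0 m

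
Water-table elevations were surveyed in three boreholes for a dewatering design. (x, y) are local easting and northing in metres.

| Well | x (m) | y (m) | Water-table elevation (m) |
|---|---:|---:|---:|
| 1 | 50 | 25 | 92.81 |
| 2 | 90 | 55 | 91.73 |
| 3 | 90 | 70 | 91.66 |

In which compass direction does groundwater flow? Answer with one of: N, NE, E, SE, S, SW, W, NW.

E

Differences from 1: to 2 (Δx, Δy, Δh) = (40, 30, -1.08); to 3 = (40, 45, -1.15).
Determinant of the coordinate differences = 40·45 − 40·30 = 600.
∂h/∂x = [(-1.08)·45 − (-1.15)·30] / 600 = -0.02350
∂h/∂y = [40·(-1.15) − 40·(-1.08)] / 600 = -0.004667
Flow = −∇h = (+0.02350 east, +0.004667 north), which points east.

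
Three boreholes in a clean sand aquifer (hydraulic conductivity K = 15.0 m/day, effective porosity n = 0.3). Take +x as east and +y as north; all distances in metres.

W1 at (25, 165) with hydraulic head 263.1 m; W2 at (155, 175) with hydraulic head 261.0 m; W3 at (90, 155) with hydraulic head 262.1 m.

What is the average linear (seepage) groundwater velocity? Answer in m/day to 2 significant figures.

0.81 m/day

Three-point gradient (reference W1): Δ to W2 = (130, 10, -2.1), Δ to W3 = (65, -10, -1.0).
∂h/∂x = -0.01590, ∂h/∂y = -0.003333 (det = -1950).
|∇h| = √(-0.01590² + -0.003333²) = 0.01625
Seepage velocity v = K·i/n = 15.0 × 0.01625 / 0.3 = 0.8125 m/day.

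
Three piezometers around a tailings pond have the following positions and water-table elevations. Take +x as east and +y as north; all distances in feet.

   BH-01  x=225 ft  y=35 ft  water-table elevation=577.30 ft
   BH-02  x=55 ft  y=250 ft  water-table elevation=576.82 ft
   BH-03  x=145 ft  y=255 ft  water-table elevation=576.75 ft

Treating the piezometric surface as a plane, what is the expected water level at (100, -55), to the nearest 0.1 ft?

577.6 ft

With h = a·x + b·y + c and BH-01 as origin, the differences give:
  (-170)·a + 215·b = -0.48
  (-80)·a + 220·b = -0.55
Eliminate b (×220 and ×215, subtract): -20200·a = 12.650 → a = ∂h/∂x = -0.0006262
Back-substitute: b = ∂h/∂y = -0.002728.
h(100, -55) = 577.30 + (-0.0006262)·(-125) + (-0.002728)·(-90) = 577.30 +0.078 +0.245 = 577.624 ft.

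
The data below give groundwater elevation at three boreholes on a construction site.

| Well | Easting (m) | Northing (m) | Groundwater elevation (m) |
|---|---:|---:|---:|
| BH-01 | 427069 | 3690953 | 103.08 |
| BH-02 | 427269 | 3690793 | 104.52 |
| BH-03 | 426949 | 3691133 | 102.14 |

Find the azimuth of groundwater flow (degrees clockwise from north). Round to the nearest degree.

278°

Taking BH-01 as reference: BH-02−BH-01 = (200, -160, +1.44); BH-03−BH-01 = (-120, 180, -0.94).
Determinant of the coordinate differences = 200·180 − (-120)·(-160) = 16800.
∂h/∂x = [(+1.44)·180 − (-0.94)·(-160)] / 16800 = +0.006476
∂h/∂y = [200·(-0.94) − (-120)·(+1.44)] / 16800 = -0.0009048
Flow direction (−∇h) has components (-0.006476 E, +0.0009048 N).
Azimuth = atan2(E, N) = atan2(-0.006476, +0.0009048) = 278.0° ≈ 278°.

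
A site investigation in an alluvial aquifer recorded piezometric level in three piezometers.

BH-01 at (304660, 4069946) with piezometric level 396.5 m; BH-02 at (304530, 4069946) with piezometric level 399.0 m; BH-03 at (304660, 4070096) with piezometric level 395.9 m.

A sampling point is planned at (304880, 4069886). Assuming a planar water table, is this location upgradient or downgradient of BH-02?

downgradient

∂h/∂x = (399.0 − 396.5) / (304530 − 304660) = -0.01923
∂h/∂y = (395.9 − 396.5) / (4070096 − 4069946) = -0.004000
Head at (304880, 4069886) = 396.5 + (-0.01923)·(220) + (-0.004000)·(-60) = 392.51 m.
That is lower than the 399.0 m at BH-02, so the point is downgradient.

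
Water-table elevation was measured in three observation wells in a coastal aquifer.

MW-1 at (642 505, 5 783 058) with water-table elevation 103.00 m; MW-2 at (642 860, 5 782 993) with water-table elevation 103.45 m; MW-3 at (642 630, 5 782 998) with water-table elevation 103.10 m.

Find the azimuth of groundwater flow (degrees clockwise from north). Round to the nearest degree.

Three-point gradient (reference MW-1): Δ to MW-2 = (355, -65, +0.45), Δ to MW-3 = (125, -60, +0.10).
∂h/∂x = +0.001556, ∂h/∂y = +0.001575 (det = -13175).
Flow direction (−∇h) has components (-0.001556 E, -0.001575 N).
Azimuth = atan2(E, N) = atan2(-0.001556, -0.001575) = 224.7° ≈ 225°.

225°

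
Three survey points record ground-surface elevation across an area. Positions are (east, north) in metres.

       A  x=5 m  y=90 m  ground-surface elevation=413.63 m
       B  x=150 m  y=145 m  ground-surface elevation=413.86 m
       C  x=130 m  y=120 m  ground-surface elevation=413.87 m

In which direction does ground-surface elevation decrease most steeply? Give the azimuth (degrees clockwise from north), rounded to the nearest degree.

Taking A as reference: B−A = (145, 55, +0.23); C−A = (125, 30, +0.24).
Determinant of the coordinate differences = 145·30 − 125·55 = -2525.
∂z/∂x = [(+0.23)·30 − (+0.24)·55] / -2525 = +0.002495
∂z/∂y = [145·(+0.24) − 125·(+0.23)] / -2525 = -0.002396
Steepest decrease is along −∇f: components (-0.002495 E, +0.002396 N).
Azimuth = atan2(-0.002495, +0.002396) = 313.8° ≈ 314°.

314°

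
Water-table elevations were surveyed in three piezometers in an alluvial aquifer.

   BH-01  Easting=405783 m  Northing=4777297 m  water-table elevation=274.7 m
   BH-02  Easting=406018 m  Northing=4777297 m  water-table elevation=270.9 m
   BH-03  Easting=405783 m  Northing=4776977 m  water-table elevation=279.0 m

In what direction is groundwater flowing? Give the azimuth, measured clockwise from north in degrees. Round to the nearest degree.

050°

∂h/∂x = (270.9 − 274.7) / (406018 − 405783) = -0.01617
∂h/∂y = (279.0 − 274.7) / (4776977 − 4777297) = -0.01344
Flow direction (−∇h) has components (+0.01617 E, +0.01344 N).
Azimuth = atan2(E, N) = atan2(+0.01617, +0.01344) = 50.3° ≈ 050°.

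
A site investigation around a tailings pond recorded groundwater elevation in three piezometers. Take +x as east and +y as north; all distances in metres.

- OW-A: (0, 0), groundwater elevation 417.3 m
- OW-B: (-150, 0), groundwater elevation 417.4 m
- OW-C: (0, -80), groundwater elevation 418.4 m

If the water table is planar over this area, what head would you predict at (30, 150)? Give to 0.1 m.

∂h/∂x = (417.4 − 417.3) / (-150 − 0) = -0.0006667
∂h/∂y = (418.4 − 417.3) / (-80 − 0) = -0.01375
h(30, 150) = 417.3 + (-0.0006667)·(30) + (-0.01375)·(150) = 417.3 -0.020 -2.062 = 415.218 m.

415.2 m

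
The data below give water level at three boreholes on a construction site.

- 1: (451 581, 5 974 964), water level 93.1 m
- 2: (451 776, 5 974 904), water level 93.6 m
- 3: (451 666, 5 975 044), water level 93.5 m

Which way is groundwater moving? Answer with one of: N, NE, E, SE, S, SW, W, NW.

With h = a·x + b·y + c and 1 as origin, the differences give:
  195·a + (-60)·b = +0.5
  85·a + 80·b = +0.4
Eliminate b (×80 and ×(-60), subtract): 20700·a = 64.00 → a = ∂h/∂x = +0.003092
Back-substitute: b = ∂h/∂y = +0.001715.
Flow = −∇h = (-0.003092 east, -0.001715 north), which points southwest.

SW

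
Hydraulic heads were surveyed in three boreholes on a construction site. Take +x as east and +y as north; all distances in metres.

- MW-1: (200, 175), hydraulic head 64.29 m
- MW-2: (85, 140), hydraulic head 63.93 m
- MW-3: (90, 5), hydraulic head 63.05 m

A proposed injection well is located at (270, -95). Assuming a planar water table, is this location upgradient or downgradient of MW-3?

downgradient

Differences from MW-1: to MW-2 (Δx, Δy, Δh) = (-115, -35, -0.36); to MW-3 = (-110, -170, -1.24).
Solve a·Δx + b·Δy = Δh: det = (-115)·(-170) − (-110)·(-35) = 15700.
∂h/∂x = [(-0.36)·(-170) − (-1.24)·(-35)] / 15700 = +0.001134
∂h/∂y = [(-115)·(-1.24) − (-110)·(-0.36)] / 15700 = +0.006561
Head at (270, -95) = 64.29 + (+0.001134)·(70) + (+0.006561)·(-270) = 62.60 m.
That is lower than the 63.05 m at MW-3, so the point is downgradient.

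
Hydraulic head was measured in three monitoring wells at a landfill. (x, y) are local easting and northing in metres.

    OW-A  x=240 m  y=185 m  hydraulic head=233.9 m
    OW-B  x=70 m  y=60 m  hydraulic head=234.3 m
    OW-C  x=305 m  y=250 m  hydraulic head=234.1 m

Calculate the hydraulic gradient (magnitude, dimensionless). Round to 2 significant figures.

0.027

Differences from OW-A: to OW-B (Δx, Δy, Δh) = (-170, -125, +0.4); to OW-C = (65, 65, +0.2).
Solve a·Δx + b·Δy = Δh: det = (-170)·65 − 65·(-125) = -2925.
∂h/∂x = [(+0.4)·65 − (+0.2)·(-125)] / -2925 = -0.01744
∂h/∂y = [(-170)·(+0.2) − 65·(+0.4)] / -2925 = +0.02051
|∇h| = √(-0.01744² + 0.02051²) = 0.02692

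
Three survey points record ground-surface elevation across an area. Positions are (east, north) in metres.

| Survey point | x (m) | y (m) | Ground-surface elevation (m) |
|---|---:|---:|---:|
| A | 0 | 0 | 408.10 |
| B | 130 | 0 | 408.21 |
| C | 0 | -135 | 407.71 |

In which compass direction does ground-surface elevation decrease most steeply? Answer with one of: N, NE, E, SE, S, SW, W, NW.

S

∂z/∂x = (408.21 − 408.10) / (130 − 0) = +0.0008462
∂z/∂y = (407.71 − 408.10) / (-135 − 0) = +0.002889
Steepest decrease is along −∇f = (-0.0008462 E, -0.002889 N) → south.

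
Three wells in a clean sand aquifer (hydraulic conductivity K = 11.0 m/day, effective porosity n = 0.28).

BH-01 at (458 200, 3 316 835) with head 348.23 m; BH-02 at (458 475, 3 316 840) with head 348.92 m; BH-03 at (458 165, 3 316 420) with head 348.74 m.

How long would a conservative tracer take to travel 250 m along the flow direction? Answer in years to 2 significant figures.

Three-point gradient (reference BH-01): Δ to BH-02 = (275, 5, +0.69), Δ to BH-03 = (-35, -415, +0.51).
∂h/∂x = +0.002535, ∂h/∂y = -0.001443 (det = -113950).
|∇h| = √(0.002535² + -0.001443²) = 0.002917
Seepage velocity v = K·i/n = 11.0 × 0.002917 / 0.28 = 0.1146 m/day.
t = 250 / 0.1146 = 2182 days = 5.97 years.

6.0 years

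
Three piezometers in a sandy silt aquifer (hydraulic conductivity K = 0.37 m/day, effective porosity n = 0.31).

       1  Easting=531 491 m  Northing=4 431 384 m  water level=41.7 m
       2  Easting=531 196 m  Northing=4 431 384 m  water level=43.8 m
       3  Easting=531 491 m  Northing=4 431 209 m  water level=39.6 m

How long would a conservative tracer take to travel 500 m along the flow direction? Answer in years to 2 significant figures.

82 years

∂h/∂x = (43.8 − 41.7) / (531196 − 531491) = -0.007119
∂h/∂y = (39.6 − 41.7) / (4431209 − 4431384) = +0.01200
|∇h| = √(-0.007119² + 0.01200²) = 0.01395
Seepage velocity v = K·i/n = 0.37 × 0.01395 / 0.31 = 0.01665 m/day.
t = 500 / 0.01665 = 3.003e+04 days = 82.2 years.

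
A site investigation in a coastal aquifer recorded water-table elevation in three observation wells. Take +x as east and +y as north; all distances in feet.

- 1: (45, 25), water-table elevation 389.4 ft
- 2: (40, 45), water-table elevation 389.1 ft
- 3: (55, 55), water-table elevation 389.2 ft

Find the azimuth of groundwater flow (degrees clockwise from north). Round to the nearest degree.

Differences from 1: to 2 (Δx, Δy, Δh) = (-5, 20, -0.3); to 3 = (10, 30, -0.2).
Determinant of the coordinate differences = (-5)·30 − 10·20 = -350.
∂h/∂x = [(-0.3)·30 − (-0.2)·20] / -350 = +0.01429
∂h/∂y = [(-5)·(-0.2) − 10·(-0.3)] / -350 = -0.01143
Flow direction (−∇h) has components (-0.01429 E, +0.01143 N).
Azimuth = atan2(E, N) = atan2(-0.01429, +0.01143) = 308.7° ≈ 309°.

309°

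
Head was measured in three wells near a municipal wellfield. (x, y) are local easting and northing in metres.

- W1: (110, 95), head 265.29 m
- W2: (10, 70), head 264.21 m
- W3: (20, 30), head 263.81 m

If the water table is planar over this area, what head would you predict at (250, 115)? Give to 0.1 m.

266.6 m

Differences from W1: to W2 (Δx, Δy, Δh) = (-100, -25, -1.08); to W3 = (-90, -65, -1.48).
Determinant of the coordinate differences = (-100)·(-65) − (-90)·(-25) = 4250.
∂h/∂x = [(-1.08)·(-65) − (-1.48)·(-25)] / 4250 = +0.007812
∂h/∂y = [(-100)·(-1.48) − (-90)·(-1.08)] / 4250 = +0.01195
h(250, 115) = 265.29 + (+0.007812)·(140) + (+0.01195)·(20) = 265.29 +1.094 +0.239 = 266.623 m.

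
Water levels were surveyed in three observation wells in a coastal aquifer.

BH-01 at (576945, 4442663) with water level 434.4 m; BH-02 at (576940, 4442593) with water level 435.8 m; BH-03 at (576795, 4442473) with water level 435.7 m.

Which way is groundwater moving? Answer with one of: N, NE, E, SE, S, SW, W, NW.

NW

Differences from BH-01: to BH-02 (Δx, Δy, Δh) = (-5, -70, +1.4); to BH-03 = (-150, -190, +1.3).
Determinant of the coordinate differences = (-5)·(-190) − (-150)·(-70) = -9550.
∂h/∂x = [(+1.4)·(-190) − (+1.3)·(-70)] / -9550 = +0.01832
∂h/∂y = [(-5)·(+1.3) − (-150)·(+1.4)] / -9550 = -0.02131
Flow = −∇h = (-0.01832 east, +0.02131 north), which points northwest.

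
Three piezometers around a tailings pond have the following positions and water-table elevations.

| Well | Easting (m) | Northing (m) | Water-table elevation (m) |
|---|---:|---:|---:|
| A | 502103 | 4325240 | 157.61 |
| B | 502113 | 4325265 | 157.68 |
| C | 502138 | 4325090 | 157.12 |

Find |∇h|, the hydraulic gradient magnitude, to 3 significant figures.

0.00318

Three-point gradient (reference A): Δ to B = (10, 25, +0.07), Δ to C = (35, -150, -0.49).
∂h/∂x = -0.0007368, ∂h/∂y = +0.003095 (det = -2375).
|∇h| = √(-0.0007368² + 0.003095²) = 0.003181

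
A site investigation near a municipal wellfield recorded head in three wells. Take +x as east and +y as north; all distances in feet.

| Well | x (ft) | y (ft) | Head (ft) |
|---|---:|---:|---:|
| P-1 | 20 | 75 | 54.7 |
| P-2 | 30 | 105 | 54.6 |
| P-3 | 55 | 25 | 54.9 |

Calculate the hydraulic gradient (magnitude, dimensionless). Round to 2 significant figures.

0.0036

Taking P-1 as reference: P-2−P-1 = (10, 30, -0.1); P-3−P-1 = (35, -50, +0.2).
Solve a·Δx + b·Δy = Δh: det = 10·(-50) − 35·30 = -1550.
∂h/∂x = [(-0.1)·(-50) − (+0.2)·30] / -1550 = +0.0006452
∂h/∂y = [10·(+0.2) − 35·(-0.1)] / -1550 = -0.003548
|∇h| = √(0.0006452² + -0.003548²) = 0.003606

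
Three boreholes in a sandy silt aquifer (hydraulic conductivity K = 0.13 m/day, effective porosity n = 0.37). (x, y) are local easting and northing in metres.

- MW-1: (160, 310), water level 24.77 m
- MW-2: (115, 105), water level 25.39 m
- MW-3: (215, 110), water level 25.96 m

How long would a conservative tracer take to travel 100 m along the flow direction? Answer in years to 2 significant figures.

110 years

Differences from MW-1: to MW-2 (Δx, Δy, Δh) = (-45, -205, +0.62); to MW-3 = (55, -200, +1.19).
Solve a·Δx + b·Δy = Δh: det = (-45)·(-200) − 55·(-205) = 20275.
∂h/∂x = [(+0.62)·(-200) − (+1.19)·(-205)] / 20275 = +0.005916
∂h/∂y = [(-45)·(+1.19) − 55·(+0.62)] / 20275 = -0.004323
|∇h| = √(0.005916² + -0.004323²) = 0.007327
Seepage velocity v = K·i/n = 0.13 × 0.007327 / 0.37 = 0.002574 m/day.
t = 100 / 0.002574 = 3.885e+04 days = 106 years.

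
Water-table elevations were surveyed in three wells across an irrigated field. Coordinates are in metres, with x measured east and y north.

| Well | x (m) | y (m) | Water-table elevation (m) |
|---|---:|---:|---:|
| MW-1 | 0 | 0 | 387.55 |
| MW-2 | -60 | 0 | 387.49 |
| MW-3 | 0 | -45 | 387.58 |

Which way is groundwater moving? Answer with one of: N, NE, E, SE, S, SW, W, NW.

NW

∂h/∂x = (387.49 − 387.55) / (-60 − 0) = +0.001000
∂h/∂y = (387.58 − 387.55) / (-45 − 0) = -0.0006667
Flow = −∇h = (-0.001000 east, +0.0006667 north), which points northwest.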